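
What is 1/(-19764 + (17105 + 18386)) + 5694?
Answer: 89549539/15727 ≈ 5694.0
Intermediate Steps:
1/(-19764 + (17105 + 18386)) + 5694 = 1/(-19764 + 35491) + 5694 = 1/15727 + 5694 = 89549539/15727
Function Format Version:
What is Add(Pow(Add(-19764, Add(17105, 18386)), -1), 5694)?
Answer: Rational(89549539, 15727) ≈ 5694.0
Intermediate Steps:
Add(Pow(Add(-19764, Add(17105, 18386)), -1), 5694) = Add(Pow(Add(-19764, 35491), -1), 5694) = Add(Pow(15727, -1), 5694) = Add(Rational(1, 15727), 5694) = Rational(89549539, 15727)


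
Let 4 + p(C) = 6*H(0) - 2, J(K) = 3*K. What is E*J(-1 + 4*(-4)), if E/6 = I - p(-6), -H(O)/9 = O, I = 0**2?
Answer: -1836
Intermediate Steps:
I = 0
H(O) = -9*O
p(C) = -6 (p(C) = -4 + (6*(-9*0) - 2) = -4 + (6*0 - 2) = -4 + (0 - 2) = -4 - 2 = -6)
E = 36 (E = 6*(0 - 1*(-6)) = 6*(0 + 6) = 6*6 = 36)
E*J(-1 + 4*(-4)) = 36*(3*(-1 + 4*(-4))) = 36*(3*(-1 - 16)) = 36*(3*(-17)) = 36*(-51) = -1836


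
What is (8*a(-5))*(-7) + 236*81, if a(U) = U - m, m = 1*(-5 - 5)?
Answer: 18836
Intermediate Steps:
m = -10 (m = 1*(-10) = -10)
a(U) = 10 + U (a(U) = U - 1*(-10) = U + 10 = 10 + U)
(8*a(-5))*(-7) + 236*81 = (8*(10 - 5))*(-7) + 236*81 = (8*5)*(-7) + 19116 = 40*(-7) + 19116 = -280 + 19116 = 18836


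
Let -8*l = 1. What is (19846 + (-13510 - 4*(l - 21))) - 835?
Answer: 11171/2 ≈ 5585.5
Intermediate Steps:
l = -⅛ (l = -⅛*1 = -⅛ ≈ -0.12500)
(19846 + (-13510 - 4*(l - 21))) - 835 = (19846 + (-13510 - 4*(-⅛ - 21))) - 835 = (19846 + (-13510 - 4*(-169/8))) - 835 = (19846 + (-13510 + 169/2)) - 835 = (19846 - 26851/2) - 835 = 12841/2 - 835 = 11171/2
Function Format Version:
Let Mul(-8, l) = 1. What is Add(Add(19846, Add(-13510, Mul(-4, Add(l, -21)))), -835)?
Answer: Rational(11171, 2) ≈ 5585.5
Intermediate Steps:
l = Rational(-1, 8) (l = Mul(Rational(-1, 8), 1) = Rational(-1, 8) ≈ -0.12500)
Add(Add(19846, Add(-13510, Mul(-4, Add(l, -21)))), -835) = Add(Add(19846, Add(-13510, Mul(-4, Add(Rational(-1, 8), -21)))), -835) = Add(Add(19846, Add(-13510, Mul(-4, Rational(-169, 8)))), -835) = Add(Add(19846, Add(-13510, Rational(169, 2))), -835) = Add(Add(19846, Rational(-26851, 2)), -835) = Add(Rational(12841, 2), -835) = Rational(11171, 2)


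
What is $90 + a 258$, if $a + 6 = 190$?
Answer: $47562$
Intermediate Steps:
$a = 184$ ($a = -6 + 190 = 184$)
$90 + a 258 = 90 + 184 \cdot 258 = 90 + 47472 = 47562$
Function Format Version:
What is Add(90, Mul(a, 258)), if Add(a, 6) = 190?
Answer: 47562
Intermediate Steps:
a = 184 (a = Add(-6, 190) = 184)
Add(90, Mul(a, 258)) = Add(90, Mul(184, 258)) = Add(90, 47472) = 47562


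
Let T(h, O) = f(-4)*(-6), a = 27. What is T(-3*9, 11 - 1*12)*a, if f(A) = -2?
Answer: 324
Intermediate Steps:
T(h, O) = 12 (T(h, O) = -2*(-6) = 12)
T(-3*9, 11 - 1*12)*a = 12*27 = 324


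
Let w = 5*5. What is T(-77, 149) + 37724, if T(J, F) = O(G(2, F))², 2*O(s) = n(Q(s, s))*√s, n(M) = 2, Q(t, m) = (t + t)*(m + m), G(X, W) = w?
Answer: 37749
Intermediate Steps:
w = 25
G(X, W) = 25
Q(t, m) = 4*m*t (Q(t, m) = (2*t)*(2*m) = 4*m*t)
O(s) = √s (O(s) = (2*√s)/2 = √s)
T(J, F) = 25 (T(J, F) = (√25)² = 5² = 25)
T(-77, 149) + 37724 = 25 + 37724 = 37749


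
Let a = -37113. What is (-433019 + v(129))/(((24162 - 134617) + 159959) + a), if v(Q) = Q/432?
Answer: -62354693/1784304 ≈ -34.946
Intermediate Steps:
v(Q) = Q/432 (v(Q) = Q*(1/432) = Q/432)
(-433019 + v(129))/(((24162 - 134617) + 159959) + a) = (-433019 + (1/432)*129)/(((24162 - 134617) + 159959) - 37113) = (-433019 + 43/144)/((-110455 + 159959) - 37113) = -62354693/(144*(49504 - 37113)) = -62354693/144/12391 = -62354693/144*1/12391 = -62354693/1784304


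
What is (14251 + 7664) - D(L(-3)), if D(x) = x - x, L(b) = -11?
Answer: 21915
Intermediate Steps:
D(x) = 0
(14251 + 7664) - D(L(-3)) = (14251 + 7664) - 1*0 = 21915 + 0 = 21915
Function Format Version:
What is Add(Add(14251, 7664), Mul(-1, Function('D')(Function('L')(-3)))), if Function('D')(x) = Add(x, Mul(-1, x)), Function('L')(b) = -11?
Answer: 21915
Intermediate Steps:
Function('D')(x) = 0
Add(Add(14251, 7664), Mul(-1, Function('D')(Function('L')(-3)))) = Add(Add(14251, 7664), Mul(-1, 0)) = Add(21915, 0) = 21915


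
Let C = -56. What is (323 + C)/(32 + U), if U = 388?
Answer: 89/140 ≈ 0.63571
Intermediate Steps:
(323 + C)/(32 + U) = (323 - 56)/(32 + 388) = 267/420 = 267*(1/420) = 89/140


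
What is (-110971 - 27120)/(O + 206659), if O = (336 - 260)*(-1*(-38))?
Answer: -138091/209547 ≈ -0.65900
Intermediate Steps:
O = 2888 (O = 76*38 = 2888)
(-110971 - 27120)/(O + 206659) = (-110971 - 27120)/(2888 + 206659) = -138091/209547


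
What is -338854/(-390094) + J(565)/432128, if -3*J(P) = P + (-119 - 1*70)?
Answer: 27446139287/31606976256 ≈ 0.86836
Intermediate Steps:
J(P) = 63 - P/3 (J(P) = -(P + (-119 - 1*70))/3 = -(P + (-119 - 70))/3 = -(P - 189)/3 = -(-189 + P)/3 = 63 - P/3)
-338854/(-390094) + J(565)/432128 = -338854/(-390094) + (63 - ⅓*565)/432128 = -338854*(-1/390094) + (63 - 565/3)*(1/432128) = 169427/195047 - 376/3*1/432128 = 169427/195047 - 47/162048 = 27446139287/31606976256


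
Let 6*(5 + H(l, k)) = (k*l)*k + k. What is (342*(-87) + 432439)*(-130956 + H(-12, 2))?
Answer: -158217352610/3 ≈ -5.2739e+10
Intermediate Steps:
H(l, k) = -5 + k/6 + l*k²/6 (H(l, k) = -5 + ((k*l)*k + k)/6 = -5 + (l*k² + k)/6 = -5 + (k + l*k²)/6 = -5 + (k/6 + l*k²/6) = -5 + k/6 + l*k²/6)
(342*(-87) + 432439)*(-130956 + H(-12, 2)) = (342*(-87) + 432439)*(-130956 + (-5 + (⅙)*2 + (⅙)*(-12)*2²)) = (-29754 + 432439)*(-130956 + (-5 + ⅓ + (⅙)*(-12)*4)) = 402685*(-130956 + (-5 + ⅓ - 8)) = 402685*(-130956 - 38/3) = 402685*(-392906/3) = -158217352610/3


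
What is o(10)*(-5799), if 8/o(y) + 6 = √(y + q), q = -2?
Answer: 69588/7 + 23196*√2/7 ≈ 14627.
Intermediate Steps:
o(y) = 8/(-6 + √(-2 + y)) (o(y) = 8/(-6 + √(y - 2)) = 8/(-6 + √(-2 + y)))
o(10)*(-5799) = (8/(-6 + √(-2 + 10)))*(-5799) = (8/(-6 + √8))*(-5799) = (8/(-6 + 2*√2))*(-5799) = -46392/(-6 + 2*√2)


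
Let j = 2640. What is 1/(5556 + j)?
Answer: 1/8196 ≈ 0.00012201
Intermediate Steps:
1/(5556 + j) = 1/(5556 + 2640) = 1/8196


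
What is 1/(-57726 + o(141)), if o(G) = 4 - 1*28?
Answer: -1/57750 ≈ -1.7316e-5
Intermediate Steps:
o(G) = -24 (o(G) = 4 - 28 = -24)
1/(-57726 + o(141)) = 1/(-57726 - 24) = 1/(-57750) = -1/57750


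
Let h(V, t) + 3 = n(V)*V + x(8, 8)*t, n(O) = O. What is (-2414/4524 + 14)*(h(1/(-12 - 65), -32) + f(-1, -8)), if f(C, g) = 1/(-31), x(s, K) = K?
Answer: -1450243305779/415753338 ≈ -3488.2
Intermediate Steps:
f(C, g) = -1/31
h(V, t) = -3 + V² + 8*t (h(V, t) = -3 + (V*V + 8*t) = -3 + (V² + 8*t) = -3 + V² + 8*t)
(-2414/4524 + 14)*(h(1/(-12 - 65), -32) + f(-1, -8)) = (-2414/4524 + 14)*((-3 + (1/(-12 - 65))² + 8*(-32)) - 1/31) = (-2414*1/4524 + 14)*((-3 + (1/(-77))² - 256) - 1/31) = (-1207/2262 + 14)*((-3 + (-1/77)² - 256) - 1/31) = 30461*((-3 + 1/5929 - 256) - 1/31)/2262 = 30461*(-1535610/5929 - 1/31)/2262 = (30461/2262)*(-47609839/183799) = -1450243305779/415753338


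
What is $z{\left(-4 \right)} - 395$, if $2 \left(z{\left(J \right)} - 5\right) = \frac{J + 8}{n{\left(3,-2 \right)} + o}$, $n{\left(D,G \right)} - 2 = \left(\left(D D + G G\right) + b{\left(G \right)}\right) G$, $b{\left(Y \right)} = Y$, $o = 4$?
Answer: $- \frac{3121}{8} \approx -390.13$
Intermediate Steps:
$n{\left(D,G \right)} = 2 + G \left(G + D^{2} + G^{2}\right)$ ($n{\left(D,G \right)} = 2 + \left(\left(D D + G G\right) + G\right) G = 2 + \left(\left(D^{2} + G^{2}\right) + G\right) G = 2 + \left(G + D^{2} + G^{2}\right) G = 2 + G \left(G + D^{2} + G^{2}\right)$)
$z{\left(J \right)} = \frac{19}{4} - \frac{J}{32}$ ($z{\left(J \right)} = 5 + \frac{\left(J + 8\right) \frac{1}{\left(2 + \left(-2\right)^{2} + \left(-2\right)^{3} - 2 \cdot 3^{2}\right) + 4}}{2} = 5 + \frac{\left(8 + J\right) \frac{1}{\left(2 + 4 - 8 - 18\right) + 4}}{2} = 5 + \frac{\left(8 + J\right) \frac{1}{-20 + 4}}{2} = 5 + \frac{\left(8 + J\right) \frac{1}{-16}}{2} = 5 + \frac{\left(8 + J\right) \left(- \frac{1}{16}\right)}{2} = 5 + \frac{- \frac{1}{2} - \frac{J}{16}}{2} = 5 - \left(\frac{1}{4} + \frac{J}{32}\right) = \frac{19}{4} - \frac{J}{32}$)
$z{\left(-4 \right)} - 395 = \left(\frac{19}{4} - - \frac{1}{8}\right) - 395 = \left(\frac{19}{4} + \frac{1}{8}\right) - 395 = \frac{39}{8} - 395 = - \frac{3121}{8}$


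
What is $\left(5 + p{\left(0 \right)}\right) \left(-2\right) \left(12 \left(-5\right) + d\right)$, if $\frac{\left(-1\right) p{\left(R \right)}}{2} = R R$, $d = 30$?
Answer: $300$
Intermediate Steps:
$p{\left(R \right)} = - 2 R^{2}$ ($p{\left(R \right)} = - 2 R R = - 2 R^{2}$)
$\left(5 + p{\left(0 \right)}\right) \left(-2\right) \left(12 \left(-5\right) + d\right) = \left(5 - 2 \cdot 0^{2}\right) \left(-2\right) \left(12 \left(-5\right) + 30\right) = \left(5 - 0\right) \left(-2\right) \left(-60 + 30\right) = \left(5 + 0\right) \left(-2\right) \left(-30\right) = 5 \left(-2\right) \left(-30\right) = \left(-10\right) \left(-30\right) = 300$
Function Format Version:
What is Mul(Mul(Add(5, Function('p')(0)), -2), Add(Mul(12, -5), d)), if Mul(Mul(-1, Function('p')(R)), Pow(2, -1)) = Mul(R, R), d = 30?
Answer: 300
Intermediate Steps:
Function('p')(R) = Mul(-2, Pow(R, 2)) (Function('p')(R) = Mul(-2, Mul(R, R)) = Mul(-2, Pow(R, 2)))
Mul(Mul(Add(5, Function('p')(0)), -2), Add(Mul(12, -5), d)) = Mul(Mul(Add(5, Mul(-2, Pow(0, 2))), -2), Add(Mul(12, -5), 30)) = Mul(Mul(Add(5, Mul(-2, 0)), -2), Add(-60, 30)) = Mul(Mul(Add(5, 0), -2), -30) = Mul(Mul(5, -2), -30) = Mul(-10, -30) = 300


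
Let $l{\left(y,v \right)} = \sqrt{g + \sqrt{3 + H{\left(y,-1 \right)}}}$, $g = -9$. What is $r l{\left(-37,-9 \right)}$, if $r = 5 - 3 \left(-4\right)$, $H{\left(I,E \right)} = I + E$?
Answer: $17 \sqrt{-9 + i \sqrt{35}} \approx 15.994 + 53.449 i$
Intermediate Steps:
$H{\left(I,E \right)} = E + I$
$l{\left(y,v \right)} = \sqrt{-9 + \sqrt{2 + y}}$ ($l{\left(y,v \right)} = \sqrt{-9 + \sqrt{3 + \left(-1 + y\right)}} = \sqrt{-9 + \sqrt{2 + y}}$)
$r = 17$ ($r = 5 - -12 = 5 + 12 = 17$)
$r l{\left(-37,-9 \right)} = 17 \sqrt{-9 + \sqrt{2 - 37}} = 17 \sqrt{-9 + \sqrt{-35}} = 17 \sqrt{-9 + i \sqrt{35}}$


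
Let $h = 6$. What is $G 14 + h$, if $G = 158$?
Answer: $2218$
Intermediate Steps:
$G 14 + h = 158 \cdot 14 + 6 = 2212 + 6 = 2218$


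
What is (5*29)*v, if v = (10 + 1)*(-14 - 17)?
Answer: -49445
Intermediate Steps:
v = -341 (v = 11*(-31) = -341)
(5*29)*v = (5*29)*(-341) = 145*(-341) = -49445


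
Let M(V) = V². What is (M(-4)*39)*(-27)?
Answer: -16848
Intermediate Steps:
(M(-4)*39)*(-27) = ((-4)²*39)*(-27) = (16*39)*(-27) = 624*(-27) = -16848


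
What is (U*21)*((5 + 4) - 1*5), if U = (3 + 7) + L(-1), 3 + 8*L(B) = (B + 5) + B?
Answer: 840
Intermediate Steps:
L(B) = ¼ + B/4 (L(B) = -3/8 + ((B + 5) + B)/8 = -3/8 + ((5 + B) + B)/8 = -3/8 + (5 + 2*B)/8 = -3/8 + (5/8 + B/4) = ¼ + B/4)
U = 10 (U = (3 + 7) + (¼ + (¼)*(-1)) = 10 + (¼ - ¼) = 10 + 0 = 10)
(U*21)*((5 + 4) - 1*5) = (10*21)*((5 + 4) - 1*5) = 210*(9 - 5) = 210*4 = 840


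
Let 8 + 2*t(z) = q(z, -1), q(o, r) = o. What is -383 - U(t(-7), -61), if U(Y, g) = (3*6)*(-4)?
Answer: -311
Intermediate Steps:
t(z) = -4 + z/2
U(Y, g) = -72 (U(Y, g) = 18*(-4) = -72)
-383 - U(t(-7), -61) = -383 - 1*(-72) = -383 + 72 = -311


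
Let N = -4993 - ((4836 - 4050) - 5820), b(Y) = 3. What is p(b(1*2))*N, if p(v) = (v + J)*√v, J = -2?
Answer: 41*√3 ≈ 71.014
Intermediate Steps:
N = 41 (N = -4993 - (786 - 5820) = -4993 - 1*(-5034) = -4993 + 5034 = 41)
p(v) = √v*(-2 + v) (p(v) = (v - 2)*√v = (-2 + v)*√v = √v*(-2 + v))
p(b(1*2))*N = (√3*(-2 + 3))*41 = (√3*1)*41 = √3*41 = 41*√3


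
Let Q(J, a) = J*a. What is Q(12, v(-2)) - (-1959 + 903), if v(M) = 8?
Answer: 1152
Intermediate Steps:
Q(12, v(-2)) - (-1959 + 903) = 12*8 - (-1959 + 903) = 96 - 1*(-1056) = 96 + 1056 = 1152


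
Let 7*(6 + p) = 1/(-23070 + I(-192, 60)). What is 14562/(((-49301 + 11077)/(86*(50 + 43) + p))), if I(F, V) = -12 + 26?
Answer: -9391360447503/3084523904 ≈ -3044.7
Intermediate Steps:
I(F, V) = 14
p = -968353/161392 (p = -6 + 1/(7*(-23070 + 14)) = -6 + (⅐)/(-23056) = -6 + (⅐)*(-1/23056) = -6 - 1/161392 = -968353/161392 ≈ -6.0000)
14562/(((-49301 + 11077)/(86*(50 + 43) + p))) = 14562/(((-49301 + 11077)/(86*(50 + 43) - 968353/161392))) = 14562/((-38224/(86*93 - 968353/161392))) = 14562/((-38224/(7998 - 968353/161392))) = 14562/((-38224/1289844863/161392)) = 14562/((-38224*161392/1289844863)) = 14562/(-6169047808/1289844863) = 14562*(-1289844863/6169047808) = -9391360447503/3084523904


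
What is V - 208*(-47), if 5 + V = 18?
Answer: 9789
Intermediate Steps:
V = 13 (V = -5 + 18 = 13)
V - 208*(-47) = 13 - 208*(-47) = 13 + 9776 = 9789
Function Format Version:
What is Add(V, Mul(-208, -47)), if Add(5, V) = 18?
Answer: 9789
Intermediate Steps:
V = 13 (V = Add(-5, 18) = 13)
Add(V, Mul(-208, -47)) = Add(13, Mul(-208, -47)) = Add(13, 9776) = 9789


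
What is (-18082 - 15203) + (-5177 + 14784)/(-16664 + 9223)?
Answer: -247683292/7441 ≈ -33286.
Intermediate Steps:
(-18082 - 15203) + (-5177 + 14784)/(-16664 + 9223) = -33285 + 9607/(-7441) = -33285 + 9607*(-1/7441) = -33285 - 9607/7441 = -247683292/7441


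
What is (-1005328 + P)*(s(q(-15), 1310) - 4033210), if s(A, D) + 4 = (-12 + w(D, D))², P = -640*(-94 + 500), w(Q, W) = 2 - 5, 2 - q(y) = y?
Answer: 5102408627152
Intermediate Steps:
q(y) = 2 - y
w(Q, W) = -3
P = -259840 (P = -640*406 = -259840)
s(A, D) = 221 (s(A, D) = -4 + (-12 - 3)² = -4 + (-15)² = -4 + 225 = 221)
(-1005328 + P)*(s(q(-15), 1310) - 4033210) = (-1005328 - 259840)*(221 - 4033210) = -1265168*(-4032989) = 5102408627152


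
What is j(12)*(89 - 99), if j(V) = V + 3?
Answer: -150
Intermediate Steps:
j(V) = 3 + V
j(12)*(89 - 99) = (3 + 12)*(89 - 99) = 15*(-10) = -150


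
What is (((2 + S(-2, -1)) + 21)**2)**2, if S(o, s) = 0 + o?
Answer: 194481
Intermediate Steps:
S(o, s) = o
(((2 + S(-2, -1)) + 21)**2)**2 = (((2 - 2) + 21)**2)**2 = ((0 + 21)**2)**2 = (21**2)**2 = 441**2 = 194481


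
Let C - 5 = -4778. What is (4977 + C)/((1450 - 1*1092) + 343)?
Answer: 204/701 ≈ 0.29101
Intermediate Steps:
C = -4773 (C = 5 - 4778 = -4773)
(4977 + C)/((1450 - 1*1092) + 343) = (4977 - 4773)/((1450 - 1*1092) + 343) = 204/((1450 - 1092) + 343) = 204/(358 + 343) = 204/701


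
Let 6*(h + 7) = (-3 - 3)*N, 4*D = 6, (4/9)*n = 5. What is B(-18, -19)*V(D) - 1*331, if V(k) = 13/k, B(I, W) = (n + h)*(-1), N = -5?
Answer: -2467/6 ≈ -411.17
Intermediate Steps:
n = 45/4 (n = (9/4)*5 = 45/4 ≈ 11.250)
D = 3/2 (D = (¼)*6 = 3/2 ≈ 1.5000)
h = -2 (h = -7 + ((-3 - 3)*(-5))/6 = -7 + (-6*(-5))/6 = -7 + (⅙)*30 = -7 + 5 = -2)
B(I, W) = -37/4 (B(I, W) = (45/4 - 2)*(-1) = (37/4)*(-1) = -37/4)
B(-18, -19)*V(D) - 1*331 = -481/(4*3/2) - 1*331 = -481*2/(4*3) - 331 = -37/4*26/3 - 331 = -481/6 - 331 = -2467/6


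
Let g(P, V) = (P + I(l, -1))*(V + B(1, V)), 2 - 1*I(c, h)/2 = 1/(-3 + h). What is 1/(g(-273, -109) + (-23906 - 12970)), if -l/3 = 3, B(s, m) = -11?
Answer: -1/4656 ≈ -0.00021478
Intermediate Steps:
l = -9 (l = -3*3 = -9)
I(c, h) = 4 - 2/(-3 + h)
g(P, V) = (-11 + V)*(9/2 + P) (g(P, V) = (P + 2*(-7 + 2*(-1))/(-3 - 1))*(V - 11) = (P + 2*(-7 - 2)/(-4))*(-11 + V) = (P + 2*(-¼)*(-9))*(-11 + V) = (P + 9/2)*(-11 + V) = (9/2 + P)*(-11 + V) = (-11 + V)*(9/2 + P))
1/(g(-273, -109) + (-23906 - 12970)) = 1/((-99/2 - 11*(-273) + (9/2)*(-109) - 273*(-109)) + (-23906 - 12970)) = 1/((-99/2 + 3003 - 981/2 + 29757) - 36876) = 1/(32220 - 36876) = 1/(-4656) = -1/4656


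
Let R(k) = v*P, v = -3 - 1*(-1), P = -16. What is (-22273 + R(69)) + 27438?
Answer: 5197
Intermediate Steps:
v = -2 (v = -3 + 1 = -2)
R(k) = 32 (R(k) = -2*(-16) = 32)
(-22273 + R(69)) + 27438 = (-22273 + 32) + 27438 = -22241 + 27438 = 5197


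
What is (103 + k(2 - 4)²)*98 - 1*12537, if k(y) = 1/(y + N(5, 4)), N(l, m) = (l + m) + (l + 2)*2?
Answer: -21985/9 ≈ -2442.8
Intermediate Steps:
N(l, m) = 4 + m + 3*l (N(l, m) = (l + m) + (2 + l)*2 = (l + m) + (4 + 2*l) = 4 + m + 3*l)
k(y) = 1/(23 + y) (k(y) = 1/(y + (4 + 4 + 3*5)) = 1/(y + (4 + 4 + 15)) = 1/(y + 23) = 1/(23 + y))
(103 + k(2 - 4)²)*98 - 1*12537 = (103 + (1/(23 + (2 - 4)))²)*98 - 1*12537 = (103 + (1/(23 - 2))²)*98 - 12537 = (103 + (1/21)²)*98 - 12537 = (103 + 1/441)*98 - 12537 = (45424/441)*98 - 12537 = 90848/9 - 12537 = -21985/9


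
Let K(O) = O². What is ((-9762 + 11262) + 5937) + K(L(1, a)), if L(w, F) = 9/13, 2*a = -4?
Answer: 1256934/169 ≈ 7437.5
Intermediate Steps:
a = -2 (a = (½)*(-4) = -2)
L(w, F) = 9/13 (L(w, F) = 9*(1/13) = 9/13)
((-9762 + 11262) + 5937) + K(L(1, a)) = ((-9762 + 11262) + 5937) + (9/13)² = (1500 + 5937) + 81/169 = 7437 + 81/169 = 1256934/169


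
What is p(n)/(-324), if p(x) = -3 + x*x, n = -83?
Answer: -3443/162 ≈ -21.253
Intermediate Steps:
p(x) = -3 + x**2
p(n)/(-324) = (-3 + (-83)**2)/(-324) = (-3 + 6889)*(-1/324) = 6886*(-1/324) = -3443/162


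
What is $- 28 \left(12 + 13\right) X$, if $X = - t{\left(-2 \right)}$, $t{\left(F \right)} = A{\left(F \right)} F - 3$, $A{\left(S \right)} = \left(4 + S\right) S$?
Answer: $3500$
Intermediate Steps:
$A{\left(S \right)} = S \left(4 + S\right)$
$t{\left(F \right)} = -3 + F^{2} \left(4 + F\right)$ ($t{\left(F \right)} = F \left(4 + F\right) F - 3 = F^{2} \left(4 + F\right) - 3 = -3 + F^{2} \left(4 + F\right)$)
$X = -5$ ($X = - (-3 + \left(-2\right)^{2} \left(4 - 2\right)) = - (-3 + 4 \cdot 2) = - (-3 + 8) = \left(-1\right) 5 = -5$)
$- 28 \left(12 + 13\right) X = - 28 \left(12 + 13\right) \left(-5\right) = \left(-28\right) 25 \left(-5\right) = \left(-700\right) \left(-5\right) = 3500$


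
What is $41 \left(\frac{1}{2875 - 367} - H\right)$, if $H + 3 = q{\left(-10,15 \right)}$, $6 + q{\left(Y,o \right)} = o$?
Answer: $- \frac{616927}{2508} \approx -245.98$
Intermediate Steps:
$q{\left(Y,o \right)} = -6 + o$
$H = 6$ ($H = -3 + \left(-6 + 15\right) = -3 + 9 = 6$)
$41 \left(\frac{1}{2875 - 367} - H\right) = 41 \left(\frac{1}{2875 - 367} - 6\right) = 41 \left(\frac{1}{2508} - 6\right) = 41 \left(- \frac{15047}{2508}\right) = - \frac{616927}{2508}$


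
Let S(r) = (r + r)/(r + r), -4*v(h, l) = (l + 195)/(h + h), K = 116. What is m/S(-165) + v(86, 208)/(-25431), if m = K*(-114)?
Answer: -231374085869/17496528 ≈ -13224.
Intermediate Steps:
m = -13224 (m = 116*(-114) = -13224)
v(h, l) = -(195 + l)/(8*h) (v(h, l) = -(l + 195)/(4*(h + h)) = -(195 + l)/(4*(2*h)) = -(195 + l)*1/(2*h)/4 = -(195 + l)/(8*h))
S(r) = 1 (S(r) = (2*r)/((2*r)) = (2*r)*(1/(2*r)) = 1)
m/S(-165) + v(86, 208)/(-25431) = -13224/1 + ((⅛)*(-195 - 1*208)/86)/(-25431) = -13224*1 + ((⅛)*(1/86)*(-195 - 208))*(-1/25431) = -13224 + ((⅛)*(1/86)*(-403))*(-1/25431) = -13224 - 403/688*(-1/25431) = -13224 + 403/17496528 = -231374085869/17496528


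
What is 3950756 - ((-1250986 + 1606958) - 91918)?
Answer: 3686702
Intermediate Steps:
3950756 - ((-1250986 + 1606958) - 91918) = 3950756 - (355972 - 91918) = 3950756 - 1*264054 = 3950756 - 264054 = 3686702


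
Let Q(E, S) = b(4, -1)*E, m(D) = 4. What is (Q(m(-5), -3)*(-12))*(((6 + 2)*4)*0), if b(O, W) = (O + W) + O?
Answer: 0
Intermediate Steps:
b(O, W) = W + 2*O
Q(E, S) = 7*E (Q(E, S) = (-1 + 2*4)*E = (-1 + 8)*E = 7*E)
(Q(m(-5), -3)*(-12))*(((6 + 2)*4)*0) = ((7*4)*(-12))*(((6 + 2)*4)*0) = (28*(-12))*((8*4)*0) = -10752*0 = -336*0 = 0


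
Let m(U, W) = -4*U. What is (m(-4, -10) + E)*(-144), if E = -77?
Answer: 8784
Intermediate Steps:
(m(-4, -10) + E)*(-144) = (-4*(-4) - 77)*(-144) = (16 - 77)*(-144) = -61*(-144) = 8784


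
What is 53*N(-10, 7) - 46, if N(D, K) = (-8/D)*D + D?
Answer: -1000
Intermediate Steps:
N(D, K) = -8 + D
53*N(-10, 7) - 46 = 53*(-8 - 10) - 46 = 53*(-18) - 46 = -954 - 46 = -1000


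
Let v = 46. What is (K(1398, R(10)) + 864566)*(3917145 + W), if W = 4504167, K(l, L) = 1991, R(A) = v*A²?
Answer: 7297546862784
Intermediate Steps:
R(A) = 46*A²
(K(1398, R(10)) + 864566)*(3917145 + W) = (1991 + 864566)*(3917145 + 4504167) = 866557*8421312 = 7297546862784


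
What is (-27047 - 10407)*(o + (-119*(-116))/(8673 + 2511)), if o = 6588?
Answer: -345016865773/1398 ≈ -2.4679e+8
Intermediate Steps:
(-27047 - 10407)*(o + (-119*(-116))/(8673 + 2511)) = (-27047 - 10407)*(6588 + (-119*(-116))/(8673 + 2511)) = -37454*(6588 + 13804/11184) = -37454*(6588 + 13804*(1/11184)) = -37454*(6588 + 3451/2796) = -37454*18423499/2796 = -345016865773/1398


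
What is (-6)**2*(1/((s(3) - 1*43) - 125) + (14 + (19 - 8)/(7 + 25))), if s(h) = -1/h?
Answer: 2085291/4040 ≈ 516.16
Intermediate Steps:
(-6)**2*(1/((s(3) - 1*43) - 125) + (14 + (19 - 8)/(7 + 25))) = (-6)**2*(1/((-1/3 - 1*43) - 125) + (14 + (19 - 8)/(7 + 25))) = 36*(1/((-1*1/3 - 43) - 125) + (14 + 11/32)) = 36*(1/((-1/3 - 43) - 125) + (14 + 11*(1/32))) = 36*(1/(-130/3 - 125) + (14 + 11/32)) = 36*(1/(-505/3) + 459/32) = 36*(-3/505 + 459/32) = 36*(231699/16160) = 2085291/4040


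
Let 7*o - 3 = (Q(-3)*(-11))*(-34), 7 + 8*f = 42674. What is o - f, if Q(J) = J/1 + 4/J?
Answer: -934831/168 ≈ -5564.5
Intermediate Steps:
f = 42667/8 (f = -7/8 + (⅛)*42674 = -7/8 + 21337/4 = 42667/8 ≈ 5333.4)
Q(J) = J + 4/J (Q(J) = J*1 + 4/J = J + 4/J)
o = -4853/21 (o = 3/7 + (((-3 + 4/(-3))*(-11))*(-34))/7 = 3/7 + (((-3 + 4*(-⅓))*(-11))*(-34))/7 = 3/7 + (((-3 - 4/3)*(-11))*(-34))/7 = 3/7 + (-13/3*(-11)*(-34))/7 = 3/7 + ((143/3)*(-34))/7 = 3/7 + (⅐)*(-4862/3) = 3/7 - 4862/21 = -4853/21 ≈ -231.10)
o - f = -4853/21 - 1*42667/8 = -4853/21 - 42667/8 = -934831/168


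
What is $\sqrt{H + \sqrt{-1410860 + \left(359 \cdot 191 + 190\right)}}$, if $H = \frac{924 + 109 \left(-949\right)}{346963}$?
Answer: $\frac{\sqrt{-35569605871 + 120383323369 i \sqrt{1342101}}}{346963} \approx 24.064 + 24.071 i$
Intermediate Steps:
$H = - \frac{102517}{346963}$ ($H = \left(924 - 103441\right) \frac{1}{346963} = \left(-102517\right) \frac{1}{346963} = - \frac{102517}{346963} \approx -0.29547$)
$\sqrt{H + \sqrt{-1410860 + \left(359 \cdot 191 + 190\right)}} = \sqrt{- \frac{102517}{346963} + \sqrt{-1410860 + \left(359 \cdot 191 + 190\right)}} = \sqrt{- \frac{102517}{346963} + \sqrt{-1410860 + \left(68569 + 190\right)}} = \sqrt{- \frac{102517}{346963} + \sqrt{-1410860 + 68759}} = \sqrt{- \frac{102517}{346963} + \sqrt{-1342101}} = \sqrt{- \frac{102517}{346963} + i \sqrt{1342101}}$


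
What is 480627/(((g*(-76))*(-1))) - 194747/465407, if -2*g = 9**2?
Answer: -8306911165/53056398 ≈ -156.57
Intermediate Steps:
g = -81/2 (g = -1/2*9**2 = -1/2*81 = -81/2 ≈ -40.500)
480627/(((g*(-76))*(-1))) - 194747/465407 = 480627/((-81/2*(-76)*(-1))) - 194747/465407 = 480627/((3078*(-1))) - 194747*1/465407 = 480627/(-3078) - 194747/465407 = 480627*(-1/3078) - 194747/465407 = -17801/114 - 194747/465407 = -8306911165/53056398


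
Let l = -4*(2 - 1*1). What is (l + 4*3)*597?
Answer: 4776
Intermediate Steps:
l = -4 (l = -4*(2 - 1) = -4*1 = -4)
(l + 4*3)*597 = (-4 + 4*3)*597 = (-4 + 12)*597 = 8*597 = 4776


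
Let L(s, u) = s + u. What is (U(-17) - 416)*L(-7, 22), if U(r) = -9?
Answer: -6375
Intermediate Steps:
(U(-17) - 416)*L(-7, 22) = (-9 - 416)*(-7 + 22) = -425*15 = -6375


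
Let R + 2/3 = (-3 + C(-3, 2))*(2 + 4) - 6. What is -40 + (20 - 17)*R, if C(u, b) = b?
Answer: -78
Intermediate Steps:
R = -38/3 (R = -2/3 + ((-3 + 2)*(2 + 4) - 6) = -2/3 + (-1*6 - 6) = -2/3 + (-6 - 6) = -2/3 - 12 = -38/3 ≈ -12.667)
-40 + (20 - 17)*R = -40 + (20 - 17)*(-38/3) = -40 + 3*(-38/3) = -40 - 38 = -78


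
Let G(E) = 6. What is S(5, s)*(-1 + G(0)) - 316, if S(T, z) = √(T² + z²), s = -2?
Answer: -316 + 5*√29 ≈ -289.07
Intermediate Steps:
S(5, s)*(-1 + G(0)) - 316 = √(5² + (-2)²)*(-1 + 6) - 316 = √(25 + 4)*5 - 316 = √29*5 - 316 = 5*√29 - 316 = -316 + 5*√29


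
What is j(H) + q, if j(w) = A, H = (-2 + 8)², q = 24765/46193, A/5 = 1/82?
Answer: 2261695/3787826 ≈ 0.59710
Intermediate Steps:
A = 5/82 ≈ 0.060976
q = 24765/46193 (q = 24765*(1/46193) = 24765/46193 ≈ 0.53612)
H = 36 (H = 6² = 36)
j(w) = 5/82
j(H) + q = 5/82 + 24765/46193 = 2261695/3787826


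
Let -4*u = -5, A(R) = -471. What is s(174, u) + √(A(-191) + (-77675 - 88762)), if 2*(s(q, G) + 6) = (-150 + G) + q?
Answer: 53/8 + 2*I*√41727 ≈ 6.625 + 408.54*I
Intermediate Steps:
u = 5/4 (u = -¼*(-5) = 5/4 ≈ 1.2500)
s(q, G) = -81 + G/2 + q/2 (s(q, G) = -6 + ((-150 + G) + q)/2 = -6 + (-150 + G + q)/2 = -6 + (-75 + G/2 + q/2) = -81 + G/2 + q/2)
s(174, u) + √(A(-191) + (-77675 - 88762)) = (-81 + (½)*(5/4) + (½)*174) + √(-471 + (-77675 - 88762)) = (-81 + 5/8 + 87) + √(-471 - 166437) = 53/8 + √(-166908) = 53/8 + 2*I*√41727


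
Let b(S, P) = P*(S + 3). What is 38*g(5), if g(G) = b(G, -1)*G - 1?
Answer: -1558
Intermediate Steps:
b(S, P) = P*(3 + S)
g(G) = -1 + G*(-3 - G) (g(G) = (-(3 + G))*G - 1 = (-3 - G)*G - 1 = G*(-3 - G) - 1 = -1 + G*(-3 - G))
38*g(5) = 38*(-1 - 1*5*(3 + 5)) = 38*(-1 - 1*5*8) = 38*(-1 - 40) = 38*(-41) = -1558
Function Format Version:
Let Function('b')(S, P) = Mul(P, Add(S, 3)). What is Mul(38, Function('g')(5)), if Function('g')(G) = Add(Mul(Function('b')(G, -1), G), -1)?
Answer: -1558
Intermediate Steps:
Function('b')(S, P) = Mul(P, Add(3, S))
Function('g')(G) = Add(-1, Mul(G, Add(-3, Mul(-1, G)))) (Function('g')(G) = Add(Mul(Mul(-1, Add(3, G)), G), -1) = Add(Mul(Add(-3, Mul(-1, G)), G), -1) = Add(Mul(G, Add(-3, Mul(-1, G))), -1) = Add(-1, Mul(G, Add(-3, Mul(-1, G)))))
Mul(38, Function('g')(5)) = Mul(38, Add(-1, Mul(-1, 5, Add(3, 5)))) = Mul(38, Add(-1, Mul(-1, 5, 8))) = Mul(38, Add(-1, -40)) = Mul(38, -41) = -1558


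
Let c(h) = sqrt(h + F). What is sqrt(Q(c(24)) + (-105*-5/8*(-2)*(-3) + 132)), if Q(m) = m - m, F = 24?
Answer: sqrt(2103)/2 ≈ 22.929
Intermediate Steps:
c(h) = sqrt(24 + h) (c(h) = sqrt(h + 24) = sqrt(24 + h))
Q(m) = 0
sqrt(Q(c(24)) + (-105*-5/8*(-2)*(-3) + 132)) = sqrt(0 + (-105*-5/8*(-2)*(-3) + 132)) = sqrt(0 + (-105*-5*1/8*(-2)*(-3) + 132)) = sqrt(0 + (-105*(-5/8*(-2))*(-3) + 132)) = sqrt(0 + (-525*(-3)/4 + 132)) = sqrt(0 + (-105*(-15/4) + 132)) = sqrt(0 + (1575/4 + 132)) = sqrt(0 + 2103/4) = sqrt(2103/4) = sqrt(2103)/2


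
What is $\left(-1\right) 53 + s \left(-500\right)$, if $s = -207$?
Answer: $103447$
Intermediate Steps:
$\left(-1\right) 53 + s \left(-500\right) = \left(-1\right) 53 - -103500 = -53 + 103500 = 103447$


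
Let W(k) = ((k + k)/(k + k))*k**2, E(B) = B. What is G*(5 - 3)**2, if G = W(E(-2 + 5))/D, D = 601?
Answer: 36/601 ≈ 0.059900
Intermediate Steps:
W(k) = k**2 (W(k) = ((2*k)/((2*k)))*k**2 = ((2*k)*(1/(2*k)))*k**2 = 1*k**2 = k**2)
G = 9/601 (G = (-2 + 5)**2/601 = 3**2*(1/601) = 9*(1/601) = 9/601 ≈ 0.014975)
G*(5 - 3)**2 = 9*(5 - 3)**2/601 = (9/601)*2**2 = (9/601)*4 = 36/601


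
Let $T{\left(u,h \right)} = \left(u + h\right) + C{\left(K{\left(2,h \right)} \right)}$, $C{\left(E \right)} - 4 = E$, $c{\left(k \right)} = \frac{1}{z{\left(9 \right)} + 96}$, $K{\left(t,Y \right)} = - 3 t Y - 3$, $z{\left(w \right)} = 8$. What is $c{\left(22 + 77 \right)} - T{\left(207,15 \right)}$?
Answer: $- \frac{13831}{104} \approx -132.99$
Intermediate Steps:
$K{\left(t,Y \right)} = -3 - 3 Y t$ ($K{\left(t,Y \right)} = - 3 Y t - 3 = -3 - 3 Y t$)
$c{\left(k \right)} = \frac{1}{104}$ ($c{\left(k \right)} = \frac{1}{8 + 96} = \frac{1}{104}$)
$C{\left(E \right)} = 4 + E$
$T{\left(u,h \right)} = 1 + u - 5 h$ ($T{\left(u,h \right)} = \left(u + h\right) + \left(4 - \left(3 + 3 h 2\right)\right) = \left(h + u\right) + \left(4 - \left(3 + 6 h\right)\right) = \left(h + u\right) - \left(-1 + 6 h\right) = 1 + u - 5 h$)
$c{\left(22 + 77 \right)} - T{\left(207,15 \right)} = \frac{1}{104} - \left(1 + 207 - 75\right) = \frac{1}{104} - 133 = - \frac{13831}{104}$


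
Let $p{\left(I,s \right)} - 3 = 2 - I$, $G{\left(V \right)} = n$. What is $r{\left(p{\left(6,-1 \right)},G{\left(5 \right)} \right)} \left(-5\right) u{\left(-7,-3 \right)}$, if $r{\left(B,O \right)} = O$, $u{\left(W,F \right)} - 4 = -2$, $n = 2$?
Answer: $-20$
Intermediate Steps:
$G{\left(V \right)} = 2$
$p{\left(I,s \right)} = 5 - I$ ($p{\left(I,s \right)} = 3 - \left(-2 + I\right) = 5 - I$)
$u{\left(W,F \right)} = 2$ ($u{\left(W,F \right)} = 4 - 2 = 2$)
$r{\left(p{\left(6,-1 \right)},G{\left(5 \right)} \right)} \left(-5\right) u{\left(-7,-3 \right)} = 2 \left(-5\right) 2 = \left(-10\right) 2 = -20$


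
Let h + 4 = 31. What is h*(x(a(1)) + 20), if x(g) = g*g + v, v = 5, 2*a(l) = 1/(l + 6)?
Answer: 132327/196 ≈ 675.14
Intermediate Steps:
a(l) = 1/(2*(6 + l)) (a(l) = 1/(2*(l + 6)) = 1/(2*(6 + l)))
h = 27 (h = -4 + 31 = 27)
x(g) = 5 + g² (x(g) = g*g + 5 = g² + 5 = 5 + g²)
h*(x(a(1)) + 20) = 27*((5 + (1/(2*(6 + 1)))²) + 20) = 27*((5 + ((½)/7)²) + 20) = 27*((5 + ((½)*(⅐))²) + 20) = 27*((5 + (1/14)²) + 20) = 27*((5 + 1/196) + 20) = 27*(981/196 + 20) = 27*(4901/196) = 132327/196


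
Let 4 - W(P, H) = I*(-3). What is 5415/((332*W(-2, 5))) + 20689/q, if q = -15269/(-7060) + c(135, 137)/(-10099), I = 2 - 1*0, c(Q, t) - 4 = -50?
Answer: 979636255135693/102605523624 ≈ 9547.6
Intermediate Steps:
c(Q, t) = -46 (c(Q, t) = 4 - 50 = -46)
I = 2 (I = 2 + 0 = 2)
q = 154526391/71298940 (q = -15269/(-7060) - 46/(-10099) = -15269*(-1/7060) - 46*(-1/10099) = 15269/7060 + 46/10099 = 154526391/71298940 ≈ 2.1673)
W(P, H) = 10 (W(P, H) = 4 - 2*(-3) = 4 - 1*(-6) = 4 + 6 = 10)
5415/((332*W(-2, 5))) + 20689/q = 5415/((332*10)) + 20689/(154526391/71298940) = 5415/3320 + 20689*(71298940/154526391) = 5415*(1/3320) + 1475103769660/154526391 = 1083/664 + 1475103769660/154526391 = 979636255135693/102605523624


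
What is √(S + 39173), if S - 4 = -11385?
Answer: 12*√193 ≈ 166.71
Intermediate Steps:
S = -11381 (S = 4 - 11385 = -11381)
√(S + 39173) = √(-11381 + 39173) = √27792 = 12*√193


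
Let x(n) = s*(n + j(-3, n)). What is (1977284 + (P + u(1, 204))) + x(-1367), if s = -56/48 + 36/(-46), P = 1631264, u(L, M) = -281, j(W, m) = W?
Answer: 249154688/69 ≈ 3.6109e+6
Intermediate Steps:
s = -269/138 (s = -56*1/48 + 36*(-1/46) = -7/6 - 18/23 = -269/138 ≈ -1.9493)
x(n) = 269/46 - 269*n/138 (x(n) = -269*(n - 3)/138 = -269*(-3 + n)/138 = 269/46 - 269*n/138)
(1977284 + (P + u(1, 204))) + x(-1367) = (1977284 + (1631264 - 281)) + (269/46 - 269/138*(-1367)) = (1977284 + 1630983) + (269/46 + 367723/138) = 3608267 + 184265/69 = 249154688/69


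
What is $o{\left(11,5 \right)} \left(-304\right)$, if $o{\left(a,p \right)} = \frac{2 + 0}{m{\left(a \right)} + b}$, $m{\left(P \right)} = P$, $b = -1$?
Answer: $- \frac{304}{5} \approx -60.8$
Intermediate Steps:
$o{\left(a,p \right)} = \frac{2}{-1 + a}$ ($o{\left(a,p \right)} = \frac{2 + 0}{a - 1} = \frac{2}{-1 + a}$)
$o{\left(11,5 \right)} \left(-304\right) = \frac{2}{-1 + 11} \left(-304\right) = \frac{2}{10} \left(-304\right) = 2 \cdot \frac{1}{10} \left(-304\right) = \frac{1}{5} \left(-304\right) = - \frac{304}{5}$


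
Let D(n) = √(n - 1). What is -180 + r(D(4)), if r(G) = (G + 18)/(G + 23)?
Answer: -94269/526 + 5*√3/526 ≈ -179.20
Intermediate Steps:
D(n) = √(-1 + n)
r(G) = (18 + G)/(23 + G)
-180 + r(D(4)) = -180 + (18 + √(-1 + 4))/(23 + √(-1 + 4)) = -180 + (18 + √3)/(23 + √3)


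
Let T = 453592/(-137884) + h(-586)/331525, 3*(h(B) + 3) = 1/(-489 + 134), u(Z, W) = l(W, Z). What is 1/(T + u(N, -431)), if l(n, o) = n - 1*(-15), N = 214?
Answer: -12170818162875/5103098365552066 ≈ -0.0023850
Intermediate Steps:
l(n, o) = 15 + n (l(n, o) = n + 15 = 15 + n)
u(Z, W) = 15 + W
h(B) = -3196/1065 (h(B) = -3 + 1/(3*(-489 + 134)) = -3 + (⅓)/(-355) = -3 + (⅓)*(-1/355) = -3 - 1/1065 = -3196/1065)
T = -40038009796066/12170818162875 (T = 453592/(-137884) - 3196/1065/331525 = 453592*(-1/137884) - 3196/1065*1/331525 = -113398/34471 - 3196/353074125 = -40038009796066/12170818162875 ≈ -3.2897)
1/(T + u(N, -431)) = 1/(-40038009796066/12170818162875 + (15 - 431)) = 1/(-40038009796066/12170818162875 - 416) = 1/(-5103098365552066/12170818162875) = -12170818162875/5103098365552066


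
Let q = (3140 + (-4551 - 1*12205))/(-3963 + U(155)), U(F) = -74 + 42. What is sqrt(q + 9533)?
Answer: sqrt(152201314245)/3995 ≈ 97.655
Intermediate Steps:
U(F) = -32
q = 13616/3995 (q = (3140 + (-4551 - 1*12205))/(-3963 - 32) = (3140 + (-4551 - 12205))/(-3995) = (3140 - 16756)*(-1/3995) = -13616*(-1/3995) = 13616/3995 ≈ 3.4083)
sqrt(q + 9533) = sqrt(13616/3995 + 9533) = sqrt(38097951/3995) = sqrt(152201314245)/3995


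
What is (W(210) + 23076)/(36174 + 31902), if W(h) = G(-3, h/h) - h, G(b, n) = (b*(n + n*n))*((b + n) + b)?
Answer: 636/1891 ≈ 0.33633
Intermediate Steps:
G(b, n) = b*(n + n**2)*(n + 2*b) (G(b, n) = (b*(n + n**2))*(n + 2*b) = b*(n + n**2)*(n + 2*b))
W(h) = 30 - h (W(h) = -3*h/h*(h/h + (h/h)**2 + 2*(-3) + 2*(-3)*(h/h)) - h = -3*1*(1 + 1**2 - 6 + 2*(-3)*1) - h = -3*1*(1 + 1 - 6 - 6) - h = -3*1*(-10) - h = 30 - h)
(W(210) + 23076)/(36174 + 31902) = ((30 - 1*210) + 23076)/(36174 + 31902) = ((30 - 210) + 23076)/68076 = (-180 + 23076)*(1/68076) = 22896*(1/68076) = 636/1891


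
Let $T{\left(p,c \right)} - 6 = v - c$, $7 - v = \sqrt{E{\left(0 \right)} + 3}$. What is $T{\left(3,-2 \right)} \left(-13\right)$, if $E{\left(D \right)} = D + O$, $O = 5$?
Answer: $-195 + 26 \sqrt{2} \approx -158.23$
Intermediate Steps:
$E{\left(D \right)} = 5 + D$ ($E{\left(D \right)} = D + 5 = 5 + D$)
$v = 7 - 2 \sqrt{2}$ ($v = 7 - \sqrt{\left(5 + 0\right) + 3} = 7 - \sqrt{5 + 3} = 7 - \sqrt{8} = 7 - 2 \sqrt{2} \approx 4.1716$)
$T{\left(p,c \right)} = 13 - c - 2 \sqrt{2}$ ($T{\left(p,c \right)} = 6 - \left(-7 + c + 2 \sqrt{2}\right) = 13 - c - 2 \sqrt{2}$)
$T{\left(3,-2 \right)} \left(-13\right) = \left(13 - -2 - 2 \sqrt{2}\right) \left(-13\right) = \left(13 + 2 - 2 \sqrt{2}\right) \left(-13\right) = \left(15 - 2 \sqrt{2}\right) \left(-13\right) = -195 + 26 \sqrt{2}$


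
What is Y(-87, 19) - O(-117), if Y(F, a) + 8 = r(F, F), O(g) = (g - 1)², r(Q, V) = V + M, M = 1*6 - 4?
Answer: -14017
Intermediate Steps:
M = 2 (M = 6 - 4 = 2)
r(Q, V) = 2 + V (r(Q, V) = V + 2 = 2 + V)
O(g) = (-1 + g)²
Y(F, a) = -6 + F (Y(F, a) = -8 + (2 + F) = -6 + F)
Y(-87, 19) - O(-117) = (-6 - 87) - (-1 - 117)² = -93 - 1*(-118)² = -93 - 1*13924 = -93 - 13924 = -14017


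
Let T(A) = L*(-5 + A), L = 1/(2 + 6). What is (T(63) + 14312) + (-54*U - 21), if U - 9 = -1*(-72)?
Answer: 39697/4 ≈ 9924.3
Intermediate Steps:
U = 81 (U = 9 - 1*(-72) = 9 + 72 = 81)
L = 1/8 ≈ 0.12500
T(A) = -5/8 + A/8 (T(A) = (-5 + A)/8 = -5/8 + A/8)
(T(63) + 14312) + (-54*U - 21) = ((-5/8 + (1/8)*63) + 14312) + (-54*81 - 21) = ((-5/8 + 63/8) + 14312) + (-4374 - 21) = (29/4 + 14312) - 4395 = 57277/4 - 4395 = 39697/4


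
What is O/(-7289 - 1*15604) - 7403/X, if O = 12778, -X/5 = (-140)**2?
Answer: -1082767121/2243514000 ≈ -0.48262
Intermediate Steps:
X = -98000 (X = -5*(-140)**2 = -5*19600 = -98000)
O/(-7289 - 1*15604) - 7403/X = 12778/(-7289 - 1*15604) - 7403/(-98000) = 12778/(-7289 - 15604) - 7403*(-1/98000) = 12778/(-22893) + 7403/98000 = 12778*(-1/22893) + 7403/98000 = -12778/22893 + 7403/98000 = -1082767121/2243514000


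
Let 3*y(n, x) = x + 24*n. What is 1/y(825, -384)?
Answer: 1/6472 ≈ 0.00015451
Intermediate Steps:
y(n, x) = 8*n + x/3 (y(n, x) = (x + 24*n)/3 = 8*n + x/3)
1/y(825, -384) = 1/(8*825 + (1/3)*(-384)) = 1/(6600 - 128) = 1/6472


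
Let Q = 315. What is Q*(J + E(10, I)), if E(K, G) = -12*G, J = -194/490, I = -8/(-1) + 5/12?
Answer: -223578/7 ≈ -31940.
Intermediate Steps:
I = 101/12 (I = -8*(-1) + 5*(1/12) = 8 + 5/12 = 101/12 ≈ 8.4167)
J = -97/245 (J = -194*1/490 = -97/245 ≈ -0.39592)
Q*(J + E(10, I)) = 315*(-97/245 - 12*101/12) = 315*(-97/245 - 101) = 315*(-24842/245) = -223578/7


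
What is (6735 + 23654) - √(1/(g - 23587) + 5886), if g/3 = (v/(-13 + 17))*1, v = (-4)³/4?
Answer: 30389 - √3277988723087/23599 ≈ 30312.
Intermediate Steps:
v = -16 (v = -64*¼ = -16)
g = -12 (g = 3*(-16/(-13 + 17)*1) = 3*(-16/4*1) = 3*(-16*¼*1) = 3*(-4*1) = 3*(-4) = -12)
(6735 + 23654) - √(1/(g - 23587) + 5886) = (6735 + 23654) - √(1/(-12 - 23587) + 5886) = 30389 - √(1/(-23599) + 5886) = 30389 - √(-1/23599 + 5886) = 30389 - √(138903713/23599) = 30389 - √3277988723087/23599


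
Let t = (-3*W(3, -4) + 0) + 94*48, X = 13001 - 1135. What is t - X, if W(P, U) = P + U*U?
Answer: -7411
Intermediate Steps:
W(P, U) = P + U²
X = 11866
t = 4455 (t = (-3*(3 + (-4)²) + 0) + 94*48 = (-3*(3 + 16) + 0) + 4512 = (-3*19 + 0) + 4512 = (-57 + 0) + 4512 = -57 + 4512 = 4455)
t - X = 4455 - 1*11866 = 4455 - 11866 = -7411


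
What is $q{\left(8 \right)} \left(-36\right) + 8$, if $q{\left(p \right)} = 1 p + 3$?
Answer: $-388$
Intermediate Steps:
$q{\left(p \right)} = 3 + p$ ($q{\left(p \right)} = p + 3 = 3 + p$)
$q{\left(8 \right)} \left(-36\right) + 8 = \left(3 + 8\right) \left(-36\right) + 8 = 11 \left(-36\right) + 8 = -396 + 8 = -388$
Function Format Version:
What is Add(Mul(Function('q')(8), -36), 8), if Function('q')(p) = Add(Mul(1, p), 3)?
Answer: -388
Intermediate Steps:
Function('q')(p) = Add(3, p) (Function('q')(p) = Add(p, 3) = Add(3, p))
Add(Mul(Function('q')(8), -36), 8) = Add(Mul(Add(3, 8), -36), 8) = Add(Mul(11, -36), 8) = Add(-396, 8) = -388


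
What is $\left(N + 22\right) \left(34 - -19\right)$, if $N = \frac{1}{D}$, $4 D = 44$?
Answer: $\frac{12879}{11} \approx 1170.8$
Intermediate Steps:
$D = 11$ ($D = \frac{1}{4} \cdot 44 = 11$)
$N = \frac{1}{11} \approx 0.090909$
$\left(N + 22\right) \left(34 - -19\right) = \left(\frac{1}{11} + 22\right) \left(34 - -19\right) = \frac{243 \left(34 + 19\right)}{11} = \frac{243}{11} \cdot 53 = \frac{12879}{11}$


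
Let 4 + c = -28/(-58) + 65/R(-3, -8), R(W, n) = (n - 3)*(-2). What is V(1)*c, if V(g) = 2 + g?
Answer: -1077/638 ≈ -1.6881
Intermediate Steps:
R(W, n) = 6 - 2*n (R(W, n) = (-3 + n)*(-2) = 6 - 2*n)
c = -359/638 (c = -4 + (-28/(-58) + 65/(6 - 2*(-8))) = -4 + (-28*(-1/58) + 65/(6 + 16)) = -4 + (14/29 + 65/22) = -4 + 2193/638 = -359/638 ≈ -0.56270)
V(1)*c = (2 + 1)*(-359/638) = 3*(-359/638) = -1077/638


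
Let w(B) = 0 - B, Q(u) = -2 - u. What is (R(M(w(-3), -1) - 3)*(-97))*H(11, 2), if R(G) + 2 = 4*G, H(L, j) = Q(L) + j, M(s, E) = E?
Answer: -19206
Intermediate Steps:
w(B) = -B
H(L, j) = -2 + j - L (H(L, j) = (-2 - L) + j = -2 + j - L)
R(G) = -2 + 4*G
(R(M(w(-3), -1) - 3)*(-97))*H(11, 2) = ((-2 + 4*(-1 - 3))*(-97))*(-2 + 2 - 1*11) = ((-2 + 4*(-4))*(-97))*(-2 + 2 - 11) = ((-2 - 16)*(-97))*(-11) = -18*(-97)*(-11) = 1746*(-11) = -19206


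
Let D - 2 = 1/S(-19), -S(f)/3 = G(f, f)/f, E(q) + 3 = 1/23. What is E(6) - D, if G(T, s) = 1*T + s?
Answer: -661/138 ≈ -4.7899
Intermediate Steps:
G(T, s) = T + s
E(q) = -68/23 (E(q) = -3 + 1/23 = -68/23)
S(f) = -6 (S(f) = -3*(f + f)/f = -3*2*f/f = -3*2 = -6)
D = 11/6 (D = 2 + 1/(-6) = 2 - ⅙ = 11/6 ≈ 1.8333)
E(6) - D = -68/23 - 1*11/6 = -68/23 - 11/6 = -661/138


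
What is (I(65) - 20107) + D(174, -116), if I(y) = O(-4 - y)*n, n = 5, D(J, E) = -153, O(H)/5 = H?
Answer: -21985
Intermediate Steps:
O(H) = 5*H
I(y) = -100 - 25*y (I(y) = (5*(-4 - y))*5 = (-20 - 5*y)*5 = -100 - 25*y)
(I(65) - 20107) + D(174, -116) = ((-100 - 25*65) - 20107) - 153 = ((-100 - 1625) - 20107) - 153 = (-1725 - 20107) - 153 = -21832 - 153 = -21985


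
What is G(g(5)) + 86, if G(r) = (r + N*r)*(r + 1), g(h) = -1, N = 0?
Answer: 86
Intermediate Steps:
G(r) = r*(1 + r) (G(r) = (r + 0*r)*(r + 1) = (r + 0)*(1 + r) = r*(1 + r))
G(g(5)) + 86 = -(1 - 1) + 86 = -1*0 + 86 = 0 + 86 = 86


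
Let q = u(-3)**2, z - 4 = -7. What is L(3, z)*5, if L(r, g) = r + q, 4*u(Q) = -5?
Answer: 365/16 ≈ 22.813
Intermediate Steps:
z = -3 (z = 4 - 7 = -3)
u(Q) = -5/4 (u(Q) = (1/4)*(-5) = -5/4)
q = 25/16 (q = (-5/4)**2 = 25/16 ≈ 1.5625)
L(r, g) = 25/16 + r (L(r, g) = r + 25/16 = 25/16 + r)
L(3, z)*5 = (25/16 + 3)*5 = (73/16)*5 = 365/16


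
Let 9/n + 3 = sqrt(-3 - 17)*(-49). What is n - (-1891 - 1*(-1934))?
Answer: -2065274/48029 + 882*I*sqrt(5)/48029 ≈ -43.001 + 0.041063*I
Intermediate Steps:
n = 9/(-3 - 98*I*sqrt(5)) (n = 9/(-3 + sqrt(-3 - 17)*(-49)) = 9/(-3 + sqrt(-20)*(-49)) = 9/(-3 + (2*I*sqrt(5))*(-49)) = 9/(-3 - 98*I*sqrt(5)) ≈ -0.00056216 + 0.041063*I)
n - (-1891 - 1*(-1934)) = (-27/48029 + 882*I*sqrt(5)/48029) - (-1891 - 1*(-1934)) = (-27/48029 + 882*I*sqrt(5)/48029) - (-1891 + 1934) = (-27/48029 + 882*I*sqrt(5)/48029) - 1*43 = (-27/48029 + 882*I*sqrt(5)/48029) - 43 = -2065274/48029 + 882*I*sqrt(5)/48029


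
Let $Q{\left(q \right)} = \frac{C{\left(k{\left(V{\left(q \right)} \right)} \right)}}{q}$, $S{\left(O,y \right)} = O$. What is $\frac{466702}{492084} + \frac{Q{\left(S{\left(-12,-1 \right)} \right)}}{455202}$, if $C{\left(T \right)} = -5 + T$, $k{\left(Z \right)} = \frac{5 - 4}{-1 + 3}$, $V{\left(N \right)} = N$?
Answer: $\frac{47209748519}{49777249104} \approx 0.94842$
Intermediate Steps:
$k{\left(Z \right)} = \frac{1}{2}$ ($k{\left(Z \right)} = 1 \cdot \frac{1}{2} = \frac{1}{2}$)
$Q{\left(q \right)} = - \frac{9}{2 q}$ ($Q{\left(q \right)} = \frac{-5 + \frac{1}{2}}{q} = - \frac{9}{2 q}$)
$\frac{466702}{492084} + \frac{Q{\left(S{\left(-12,-1 \right)} \right)}}{455202} = \frac{466702}{492084} + \frac{\left(- \frac{9}{2}\right) \frac{1}{-12}}{455202} = 466702 \cdot \frac{1}{492084} + \left(- \frac{9}{2}\right) \left(- \frac{1}{12}\right) \frac{1}{455202} = \frac{233351}{246042} + \frac{3}{8} \cdot \frac{1}{455202} = \frac{233351}{246042} + \frac{1}{1213872} = \frac{47209748519}{49777249104}$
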